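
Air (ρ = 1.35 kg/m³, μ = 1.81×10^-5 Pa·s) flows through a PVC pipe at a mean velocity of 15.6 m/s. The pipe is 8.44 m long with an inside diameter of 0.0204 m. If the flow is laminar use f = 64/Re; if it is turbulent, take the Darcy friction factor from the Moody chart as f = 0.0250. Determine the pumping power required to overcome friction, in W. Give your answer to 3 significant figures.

P ≈ 8.66 W

Reynolds number Re = ρVD/μ = 1.35 · 15.6 · 0.0204 / 1.81e-05 = 2.374e+04.
Re > 4000 → turbulent; use the Moody-chart value f = 0.0250.
Darcy-Weisbach: ΔP = f(L/D)(ρV²/2) = 0.025·(8.44/0.0204)·(1.35·15.6²/2) = 0.025·413.7·164.3 = 1699 Pa.
Q = V·A = 15.6·0.0003269 = 0.005099 m³/s.
Pumping power P = QΔP = 0.005099·1699 = 8.663 W = 8.66 W.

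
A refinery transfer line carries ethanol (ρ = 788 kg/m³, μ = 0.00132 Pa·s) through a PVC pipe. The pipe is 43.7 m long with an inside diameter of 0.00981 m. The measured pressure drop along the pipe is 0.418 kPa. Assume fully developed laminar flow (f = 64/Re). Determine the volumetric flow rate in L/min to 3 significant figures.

For laminar flow, f = 64/Re with Re = ρVD/μ, so Darcy-Weisbach reduces to ΔP = 32μLV/D². Solving for V: V = ΔP·D²/(32μL) = 418·(0.00981)²/(32·0.00132·43.7) = 0.02179 m/s.
Check: Re = ρVD/μ = 788·0.02179·0.00981/0.00132 = 127.6 < 2300, so the laminar assumption holds.
Q = V·A = 0.02179·(π/4·0.00981²) = 1.647e-06 m³/s = 0.0988 L/min.

Q ≈ 0.0988 L/min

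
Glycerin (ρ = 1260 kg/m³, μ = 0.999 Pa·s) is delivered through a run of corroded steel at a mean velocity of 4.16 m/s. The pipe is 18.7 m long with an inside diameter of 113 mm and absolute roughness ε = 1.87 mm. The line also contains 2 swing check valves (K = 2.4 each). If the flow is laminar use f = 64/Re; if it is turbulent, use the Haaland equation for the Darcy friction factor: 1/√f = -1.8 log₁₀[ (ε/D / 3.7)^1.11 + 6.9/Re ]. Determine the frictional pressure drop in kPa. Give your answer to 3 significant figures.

Reynolds number Re = ρVD/μ = 1260 · 4.16 · 0.113 / 0.999 = 592.9.
Re < 2300 → laminar flow, so f = 64/Re = 64/592.9 = 0.1079 (the turbulent correlation is not needed).
Total minor-loss coefficient ΣK = 2·2.4 = 4.8.
ΔP = [f·L/D + ΣK]·(ρV²/2) = [0.1079·18.7/0.113 + 4.8]·(1260·4.16²/2) = [17.86 + 4.8]·1.09e+04 = 2.471e+05 Pa.
ΔP = 2.471e+05 Pa = 247 kPa.

ΔP ≈ 247 kPa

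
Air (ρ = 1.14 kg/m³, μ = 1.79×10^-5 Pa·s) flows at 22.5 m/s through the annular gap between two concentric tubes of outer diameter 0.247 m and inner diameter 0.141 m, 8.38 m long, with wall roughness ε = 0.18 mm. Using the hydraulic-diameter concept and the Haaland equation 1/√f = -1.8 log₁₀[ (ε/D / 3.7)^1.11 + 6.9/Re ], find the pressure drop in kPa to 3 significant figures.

Hydraulic diameter D_h = 4A/P = D_o - D_i = 0.247 - 0.141 = 0.106 m.
Re = ρVD_h/μ = 1.14·22.5·0.106/1.79e-05 = 1.519e+05.
ε/D_h = 0.00018/0.106 = 0.0017; Haaland gives 1/√f = -1.8 log₁₀[0.000197+4.54e-05] = 6.508, so f = 0.02361.
ΔP = f(L/D_h)(ρV²/2) = 0.02361·8.38/0.106·288.6 = 538.7 Pa.
ΔP = 0.539 kPa.

ΔP ≈ 0.539 kPa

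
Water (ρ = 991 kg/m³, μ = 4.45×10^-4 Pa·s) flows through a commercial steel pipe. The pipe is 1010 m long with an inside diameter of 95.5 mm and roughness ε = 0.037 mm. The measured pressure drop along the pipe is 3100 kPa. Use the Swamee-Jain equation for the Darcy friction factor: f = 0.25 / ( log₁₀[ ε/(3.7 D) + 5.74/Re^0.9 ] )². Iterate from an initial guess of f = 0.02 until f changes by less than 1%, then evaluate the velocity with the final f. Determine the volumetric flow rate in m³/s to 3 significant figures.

Rearranging Darcy-Weisbach: V = √(2·ΔP·D/(f·L·ρ)). With ε/D = 3.7e-05/0.0955 = 0.000387, iterate starting from f = 0.02:
  f = 0.02 → V = √(2·3.1e+06·0.0955/(0.02·1010·991)) = 5.439 m/s; Re = ρVD/μ = 1.157e+06; f → 0.0164
  f = 0.0164 → V = 6.005 m/s; Re = 1.277e+06; f → 0.01635
Converged (Δf/f < 1%). With the final f = 0.01635: V = √(2·3.1e+06·0.0955/(0.01635·1010·991)) = 6.014 m/s.
Q = V·A = 6.014·(π/4·0.0955²) = 0.04308 m³/s = 0.0431 m³/s.

Q ≈ 0.0431 m³/s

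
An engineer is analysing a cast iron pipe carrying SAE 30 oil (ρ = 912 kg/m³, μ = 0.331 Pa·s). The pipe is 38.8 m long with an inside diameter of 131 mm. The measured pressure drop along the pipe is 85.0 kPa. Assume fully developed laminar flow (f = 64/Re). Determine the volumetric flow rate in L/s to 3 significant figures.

Q ≈ 47.8 L/s

For laminar flow, f = 64/Re with Re = ρVD/μ, so Darcy-Weisbach reduces to ΔP = 32μLV/D². Solving for V: V = ΔP·D²/(32μL) = 8.5e+04·(0.131)²/(32·0.331·38.8) = 3.549 m/s.
Check: Re = ρVD/μ = 912·3.549·0.131/0.331 = 1281 < 2300, so the laminar assumption holds.
Q = V·A = 3.549·(π/4·0.131²) = 0.04784 m³/s = 47.8 L/s.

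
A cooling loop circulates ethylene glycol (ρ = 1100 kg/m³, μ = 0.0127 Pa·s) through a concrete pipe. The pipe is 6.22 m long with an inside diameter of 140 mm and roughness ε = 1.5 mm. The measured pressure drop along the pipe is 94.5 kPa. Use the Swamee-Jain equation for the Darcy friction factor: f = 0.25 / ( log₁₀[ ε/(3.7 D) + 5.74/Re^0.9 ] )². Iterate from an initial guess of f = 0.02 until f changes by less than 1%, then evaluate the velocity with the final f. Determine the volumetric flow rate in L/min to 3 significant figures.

Q ≈ 9140 L/min

Rearranging Darcy-Weisbach: V = √(2·ΔP·D/(f·L·ρ)). With ε/D = 0.0015/0.14 = 0.0107, iterate starting from f = 0.02:
  f = 0.02 → V = √(2·9.45e+04·0.14/(0.02·6.22·1100)) = 13.91 m/s; Re = ρVD/μ = 1.686e+05; f → 0.03932
  f = 0.03932 → V = 9.917 m/s; Re = 1.203e+05; f → 0.0395
Converged (Δf/f < 1%). With the final f = 0.0395: V = √(2·9.45e+04·0.14/(0.0395·6.22·1100)) = 9.895 m/s.
Q = V·A = 9.895·(π/4·0.14²) = 0.1523 m³/s = 9140 L/min.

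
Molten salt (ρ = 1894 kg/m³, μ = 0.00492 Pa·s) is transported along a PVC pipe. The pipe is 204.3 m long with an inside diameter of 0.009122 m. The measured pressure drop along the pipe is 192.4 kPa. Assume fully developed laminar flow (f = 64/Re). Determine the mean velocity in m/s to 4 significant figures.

V ≈ 0.4977 m/s

For laminar flow, f = 64/Re with Re = ρVD/μ, so Darcy-Weisbach reduces to ΔP = 32μLV/D². Solving for V: V = ΔP·D²/(32μL) = 1.924e+05·(0.009122)²/(32·0.00492·204.3) = 0.4977 m/s.
Check: Re = ρVD/μ = 1894·0.4977·0.009122/0.00492 = 1748 < 2300, so the laminar assumption holds.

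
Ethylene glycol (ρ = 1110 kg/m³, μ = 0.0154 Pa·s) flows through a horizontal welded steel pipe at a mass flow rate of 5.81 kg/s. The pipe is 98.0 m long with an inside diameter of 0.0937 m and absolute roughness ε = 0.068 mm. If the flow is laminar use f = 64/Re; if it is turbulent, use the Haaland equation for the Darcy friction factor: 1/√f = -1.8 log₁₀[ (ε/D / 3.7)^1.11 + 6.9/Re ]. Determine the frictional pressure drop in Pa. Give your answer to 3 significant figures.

ΔP ≈ 12700 Pa

A = πD²/4 = π(0.0937)²/4 = 0.006896 m²; mean velocity V = ṁ/(ρA) = 5.81/(1110 · 0.006896) = 0.7591 m/s.
Reynolds number Re = ρVD/μ = 1110 · 0.7591 · 0.0937 / 0.0154 = 5127.
Re > 4000 → turbulent. Relative roughness ε/D = 6.8e-05/0.0937 = 0.000726. Haaland: 1/√f = -1.8 log₁₀[(0.000726/3.7)^1.11 + 6.9/5127] = -1.8 log₁₀[7.67e-05 + 0.00135] = 5.124, so f = 0.03808.
Darcy-Weisbach: ΔP = f(L/D)(ρV²/2) = 0.03808·(98/0.0937)·(1110·0.7591²/2) = 0.03808·1046·319.8 = 1.274e+04 Pa.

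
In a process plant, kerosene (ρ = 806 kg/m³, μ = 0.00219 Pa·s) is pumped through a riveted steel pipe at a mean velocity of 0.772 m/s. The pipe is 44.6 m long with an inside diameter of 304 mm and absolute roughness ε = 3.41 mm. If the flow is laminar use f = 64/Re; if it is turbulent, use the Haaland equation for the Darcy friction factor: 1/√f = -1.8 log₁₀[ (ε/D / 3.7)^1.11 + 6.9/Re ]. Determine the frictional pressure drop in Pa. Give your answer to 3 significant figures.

ΔP ≈ 1410 Pa

Reynolds number Re = ρVD/μ = 806 · 0.772 · 0.304 / 0.00219 = 8.637e+04.
Re > 4000 → turbulent. Relative roughness ε/D = 0.00341/0.304 = 0.0112. Haaland: 1/√f = -1.8 log₁₀[(0.0112/3.7)^1.11 + 6.9/8.637e+04] = -1.8 log₁₀[0.0016 + 7.99e-05] = 4.994, so f = 0.0401.
Darcy-Weisbach: ΔP = f(L/D)(ρV²/2) = 0.0401·(44.6/0.304)·(806·0.772²/2) = 0.0401·146.7·240.2 = 1413 Pa.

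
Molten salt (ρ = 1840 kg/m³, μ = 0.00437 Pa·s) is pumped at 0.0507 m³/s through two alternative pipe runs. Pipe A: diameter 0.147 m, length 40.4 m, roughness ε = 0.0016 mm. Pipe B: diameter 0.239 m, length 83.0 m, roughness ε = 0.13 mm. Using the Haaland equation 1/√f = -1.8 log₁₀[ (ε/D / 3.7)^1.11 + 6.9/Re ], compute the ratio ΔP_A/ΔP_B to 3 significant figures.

Pipe A: V = Q/A = 0.0507/0.01697 = 2.987 m/s; Re = 1.849e+05; ε/D = 1.09e-05; Haaland → f = 0.0158; ΔP_A = f(L/D)(ρV²/2) = 3.565e+04 Pa.
Pipe B: V = Q/A = 0.0507/0.04486 = 1.13 m/s; Re = 1.137e+05; ε/D = 0.000544; Haaland → f = 0.01994; ΔP_B = f(L/D)(ρV²/2) = 8137 Pa.
ΔP_A/ΔP_B = 3.565e+04/8137 = 4.38.

ΔP_A/ΔP_B ≈ 4.38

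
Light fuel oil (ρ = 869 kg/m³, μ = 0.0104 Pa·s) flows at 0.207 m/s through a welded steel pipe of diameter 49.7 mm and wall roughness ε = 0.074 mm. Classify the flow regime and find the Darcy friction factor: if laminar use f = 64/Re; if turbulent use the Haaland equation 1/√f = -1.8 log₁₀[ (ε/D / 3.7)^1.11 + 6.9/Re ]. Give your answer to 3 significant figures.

f ≈ 0.0745

Re = ρVD/μ = 869·0.207·0.0497/0.0104 = 859.6.
Re < 2300 → laminar, so f = 64/Re = 0.07445 (roughness is irrelevant in laminar flow).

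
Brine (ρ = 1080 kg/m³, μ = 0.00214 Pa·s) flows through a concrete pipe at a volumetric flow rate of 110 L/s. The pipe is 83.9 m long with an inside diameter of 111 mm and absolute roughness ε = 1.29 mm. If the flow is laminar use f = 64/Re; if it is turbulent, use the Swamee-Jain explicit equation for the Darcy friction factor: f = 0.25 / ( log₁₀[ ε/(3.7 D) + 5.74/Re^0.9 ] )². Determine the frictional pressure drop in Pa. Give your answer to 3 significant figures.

Q = 110 L/s = 110/1000 = 0.11 m³/s.
Cross-sectional area A = πD²/4 = π(0.111)²/4 = 0.009677 m²; mean velocity V = Q/A = 0.11/0.009677 = 11.37 m/s.
Reynolds number Re = ρVD/μ = 1080 · 11.37 · 0.111 / 0.00214 = 6.368e+05.
Re > 4000 → turbulent. Relative roughness ε/D = 0.00129/0.111 = 0.0116. Swamee-Jain: f = 0.25/(log₁₀[0.0116/3.7 + 5.74/6.368e+05^0.9])² = 0.25/(log₁₀[0.00314 + 3.43e-05])² = 0.25/(-2.498)² = 0.04006.
Darcy-Weisbach: ΔP = f(L/D)(ρV²/2) = 0.04006·(83.9/0.111)·(1080·11.37²/2) = 0.04006·755.9·6.978e+04 = 2.113e+06 Pa.

ΔP ≈ 2.11×10^6 Pa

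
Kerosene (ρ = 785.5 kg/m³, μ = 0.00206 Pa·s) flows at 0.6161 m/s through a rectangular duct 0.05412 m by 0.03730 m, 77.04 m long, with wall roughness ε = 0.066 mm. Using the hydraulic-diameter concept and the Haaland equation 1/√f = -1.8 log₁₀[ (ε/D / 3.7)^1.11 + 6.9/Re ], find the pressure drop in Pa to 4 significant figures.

Hydraulic diameter D_h = 4A/P = 4·(0.05412·0.0373)/(2·(0.05412+0.0373)) = 0.008075/0.1828 = 0.04416 m.
Re = ρVD_h/μ = 785.5·0.6161·0.04416/0.00206 = 1.037e+04.
ε/D_h = 6.6e-05/0.04416 = 0.00149; Haaland gives 1/√f = -1.8 log₁₀[0.000171+0.000665] = 5.54, so f = 0.03258.
ΔP = f(L/D_h)(ρV²/2) = 0.03258·77.04/0.04416·149.1 = 8474 Pa.

ΔP ≈ 8474 Pa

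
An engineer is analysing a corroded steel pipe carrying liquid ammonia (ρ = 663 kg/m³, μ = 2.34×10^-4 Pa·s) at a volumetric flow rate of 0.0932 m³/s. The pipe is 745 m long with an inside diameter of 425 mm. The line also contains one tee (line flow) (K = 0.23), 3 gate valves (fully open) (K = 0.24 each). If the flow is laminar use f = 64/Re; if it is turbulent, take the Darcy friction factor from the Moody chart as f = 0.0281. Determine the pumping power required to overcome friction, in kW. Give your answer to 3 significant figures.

Cross-sectional area A = πD²/4 = π(0.425)²/4 = 0.1419 m²; mean velocity V = Q/A = 0.0932/0.1419 = 0.657 m/s.
Reynolds number Re = ρVD/μ = 663 · 0.657 · 0.425 / 0.000234 = 7.911e+05.
Re > 4000 → turbulent; use the Moody-chart value f = 0.0281.
Total minor-loss coefficient ΣK = 1·0.23 + 3·0.24 = 0.95.
ΔP = [f·L/D + ΣK]·(ρV²/2) = [0.0281·745/0.425 + 0.95]·(663·0.657²/2) = [49.26 + 0.95]·143.1 = 7184 Pa.
Pumping power P = QΔP = 0.0932·7184 = 669.5 W = 0.670 kW.

P ≈ 0.670 kW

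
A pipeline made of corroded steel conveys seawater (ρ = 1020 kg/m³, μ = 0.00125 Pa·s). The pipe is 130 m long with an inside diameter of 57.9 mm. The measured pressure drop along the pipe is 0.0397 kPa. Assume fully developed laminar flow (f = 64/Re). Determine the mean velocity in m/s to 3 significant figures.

For laminar flow, f = 64/Re with Re = ρVD/μ, so Darcy-Weisbach reduces to ΔP = 32μLV/D². Solving for V: V = ΔP·D²/(32μL) = 39.7·(0.0579)²/(32·0.00125·130) = 0.02559 m/s.
Check: Re = ρVD/μ = 1020·0.02559·0.0579/0.00125 = 1209 < 2300, so the laminar assumption holds.

V ≈ 0.0256 m/s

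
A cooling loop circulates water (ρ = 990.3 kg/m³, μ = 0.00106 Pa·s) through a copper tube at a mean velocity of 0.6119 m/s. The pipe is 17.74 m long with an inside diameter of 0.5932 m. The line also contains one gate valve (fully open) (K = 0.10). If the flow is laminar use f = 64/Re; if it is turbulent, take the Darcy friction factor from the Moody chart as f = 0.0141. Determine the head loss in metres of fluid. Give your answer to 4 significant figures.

Reynolds number Re = ρVD/μ = 990.3 · 0.6119 · 0.5932 / 0.00106 = 3.391e+05.
Re > 4000 → turbulent; use the Moody-chart value f = 0.0141.
Total minor-loss coefficient ΣK = 1·0.1 = 0.1.
ΔP = [f·L/D + ΣK]·(ρV²/2) = [0.0141·17.74/0.5932 + 0.1]·(990.3·0.6119²/2) = [0.4217 + 0.1]·185.4 = 96.71 Pa.
Head loss h_f = ΔP/(ρg) = 96.71/(990.3·9.81) = 0.009955 m.

h_f ≈ 0.009955 m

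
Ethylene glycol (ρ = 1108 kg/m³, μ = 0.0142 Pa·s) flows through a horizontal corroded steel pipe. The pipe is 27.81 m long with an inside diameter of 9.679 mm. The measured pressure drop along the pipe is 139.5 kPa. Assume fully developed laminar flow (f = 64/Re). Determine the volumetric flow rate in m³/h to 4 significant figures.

Q ≈ 0.2739 m³/h

For laminar flow, f = 64/Re with Re = ρVD/μ, so Darcy-Weisbach reduces to ΔP = 32μLV/D². Solving for V: V = ΔP·D²/(32μL) = 1.395e+05·(0.009679)²/(32·0.0142·27.81) = 1.034 m/s.
Check: Re = ρVD/μ = 1108·1.034·0.009679/0.0142 = 781 < 2300, so the laminar assumption holds.
Q = V·A = 1.034·(π/4·0.009679²) = 7.609e-05 m³/s = 0.2739 m³/h.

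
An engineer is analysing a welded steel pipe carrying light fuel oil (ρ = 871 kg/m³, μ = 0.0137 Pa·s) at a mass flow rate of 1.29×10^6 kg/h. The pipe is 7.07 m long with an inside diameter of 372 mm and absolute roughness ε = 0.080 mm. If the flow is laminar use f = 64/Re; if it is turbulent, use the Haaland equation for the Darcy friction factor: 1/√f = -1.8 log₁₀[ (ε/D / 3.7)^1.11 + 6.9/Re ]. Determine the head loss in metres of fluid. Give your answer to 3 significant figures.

h_f ≈ 0.266 m

ṁ = 1.29×10^6 kg/h = 1.29×10^6/3600 = 358.3 kg/s.
A = πD²/4 = π(0.372)²/4 = 0.1087 m²; mean velocity V = ṁ/(ρA) = 358.3/(871 · 0.1087) = 3.785 m/s.
Reynolds number Re = ρVD/μ = 871 · 3.785 · 0.372 / 0.0137 = 8.952e+04.
Re > 4000 → turbulent. Relative roughness ε/D = 8e-05/0.372 = 0.000215. Haaland: 1/√f = -1.8 log₁₀[(0.000215/3.7)^1.11 + 6.9/8.952e+04] = -1.8 log₁₀[1.99e-05 + 7.71e-05] = 7.224, so f = 0.01916.
Darcy-Weisbach: ΔP = f(L/D)(ρV²/2) = 0.01916·(7.07/0.372)·(871·3.785²/2) = 0.01916·19.01·6240 = 2272 Pa.
Head loss h_f = ΔP/(ρg) = 2272/(871·9.81) = 0.266 m.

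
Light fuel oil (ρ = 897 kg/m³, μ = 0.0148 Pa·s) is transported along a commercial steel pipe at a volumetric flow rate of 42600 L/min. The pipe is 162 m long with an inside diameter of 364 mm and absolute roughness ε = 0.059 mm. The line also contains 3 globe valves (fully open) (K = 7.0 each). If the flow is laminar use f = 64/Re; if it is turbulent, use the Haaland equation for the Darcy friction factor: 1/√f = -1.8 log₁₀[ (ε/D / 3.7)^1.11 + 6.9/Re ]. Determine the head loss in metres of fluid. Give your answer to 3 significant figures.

h_f ≈ 68.1 m

Q = 42600 L/min = 42600/60000 = 0.71 m³/s.
Cross-sectional area A = πD²/4 = π(0.364)²/4 = 0.1041 m²; mean velocity V = Q/A = 0.71/0.1041 = 6.823 m/s.
Reynolds number Re = ρVD/μ = 897 · 6.823 · 0.364 / 0.0148 = 1.505e+05.
Re > 4000 → turbulent. Relative roughness ε/D = 5.9e-05/0.364 = 0.000162. Haaland: 1/√f = -1.8 log₁₀[(0.000162/3.7)^1.11 + 6.9/1.505e+05] = -1.8 log₁₀[1.45e-05 + 4.58e-05] = 7.595, so f = 0.01734.
Total minor-loss coefficient ΣK = 3·7 = 21.
ΔP = [f·L/D + ΣK]·(ρV²/2) = [0.01734·162/0.364 + 21]·(897·6.823²/2) = [7.716 + 21]·2.088e+04 = 5.995e+05 Pa.
Head loss h_f = ΔP/(ρg) = 5.995e+05/(897·9.81) = 68.1 m.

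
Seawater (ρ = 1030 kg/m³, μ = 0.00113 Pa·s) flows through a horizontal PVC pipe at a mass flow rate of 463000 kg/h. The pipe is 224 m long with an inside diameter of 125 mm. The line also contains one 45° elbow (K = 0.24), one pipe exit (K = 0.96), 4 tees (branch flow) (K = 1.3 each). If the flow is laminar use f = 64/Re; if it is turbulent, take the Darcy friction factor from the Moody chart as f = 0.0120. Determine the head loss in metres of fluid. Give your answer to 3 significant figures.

ṁ = 463000 kg/h = 463000/3600 = 128.6 kg/s.
A = πD²/4 = π(0.125)²/4 = 0.01227 m²; mean velocity V = ṁ/(ρA) = 128.6/(1030 · 0.01227) = 10.17 m/s.
Reynolds number Re = ρVD/μ = 1030 · 10.17 · 0.125 / 0.00113 = 1.159e+06.
Re > 4000 → turbulent; use the Moody-chart value f = 0.0120.
Total minor-loss coefficient ΣK = 1·0.24 + 1·0.96 + 4·1.3 = 6.4.
ΔP = [f·L/D + ΣK]·(ρV²/2) = [0.012·224/0.125 + 6.4]·(1030·10.17²/2) = [21.5 + 6.4]·5.332e+04 = 1.488e+06 Pa.
Head loss h_f = ΔP/(ρg) = 1.488e+06/(1030·9.81) = 147 m.

h_f ≈ 147 m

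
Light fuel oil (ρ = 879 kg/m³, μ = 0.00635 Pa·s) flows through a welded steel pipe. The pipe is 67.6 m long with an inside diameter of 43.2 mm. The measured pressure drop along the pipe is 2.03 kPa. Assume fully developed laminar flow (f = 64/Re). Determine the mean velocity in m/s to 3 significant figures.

For laminar flow, f = 64/Re with Re = ρVD/μ, so Darcy-Weisbach reduces to ΔP = 32μLV/D². Solving for V: V = ΔP·D²/(32μL) = 2030·(0.0432)²/(32·0.00635·67.6) = 0.2758 m/s.
Check: Re = ρVD/μ = 879·0.2758·0.0432/0.00635 = 1649 < 2300, so the laminar assumption holds.

V ≈ 0.276 m/s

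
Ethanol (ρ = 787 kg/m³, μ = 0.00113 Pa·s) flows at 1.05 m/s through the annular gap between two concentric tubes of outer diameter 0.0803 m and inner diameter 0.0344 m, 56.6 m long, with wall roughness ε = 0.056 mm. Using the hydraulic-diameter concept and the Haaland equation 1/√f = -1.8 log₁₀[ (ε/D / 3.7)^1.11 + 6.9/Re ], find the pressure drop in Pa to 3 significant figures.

ΔP ≈ 13700 Pa

Hydraulic diameter D_h = 4A/P = D_o - D_i = 0.0803 - 0.0344 = 0.0459 m.
Re = ρVD_h/μ = 787·1.05·0.0459/0.00113 = 3.357e+04.
ε/D_h = 5.6e-05/0.0459 = 0.00122; Haaland gives 1/√f = -1.8 log₁₀[0.000137+0.000206] = 6.239, so f = 0.02569.
ΔP = f(L/D_h)(ρV²/2) = 0.02569·56.6/0.0459·433.8 = 1.375e+04 Pa.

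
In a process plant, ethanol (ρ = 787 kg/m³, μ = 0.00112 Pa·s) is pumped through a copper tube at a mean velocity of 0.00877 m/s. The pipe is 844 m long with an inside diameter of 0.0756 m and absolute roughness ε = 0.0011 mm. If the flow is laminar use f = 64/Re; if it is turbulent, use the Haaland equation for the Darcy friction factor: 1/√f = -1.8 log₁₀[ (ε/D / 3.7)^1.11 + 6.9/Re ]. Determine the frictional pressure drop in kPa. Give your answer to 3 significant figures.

ΔP ≈ 0.0464 kPa

Reynolds number Re = ρVD/μ = 787 · 0.00877 · 0.0756 / 0.00112 = 465.9.
Re < 2300 → laminar flow, so f = 64/Re = 64/465.9 = 0.1374 (the turbulent correlation is not needed).
Darcy-Weisbach: ΔP = f(L/D)(ρV²/2) = 0.1374·(844/0.0756)·(787·0.00877²/2) = 0.1374·1.116e+04·0.03027 = 46.42 Pa.
ΔP = 46.42 Pa = 0.0464 kPa.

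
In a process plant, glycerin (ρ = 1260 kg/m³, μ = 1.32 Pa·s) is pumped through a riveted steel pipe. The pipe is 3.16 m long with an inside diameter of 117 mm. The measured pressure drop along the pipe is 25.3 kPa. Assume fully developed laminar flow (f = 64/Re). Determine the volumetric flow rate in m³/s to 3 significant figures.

Q ≈ 0.0279 m³/s

For laminar flow, f = 64/Re with Re = ρVD/μ, so Darcy-Weisbach reduces to ΔP = 32μLV/D². Solving for V: V = ΔP·D²/(32μL) = 2.53e+04·(0.117)²/(32·1.32·3.16) = 2.595 m/s.
Check: Re = ρVD/μ = 1260·2.595·0.117/1.32 = 289.8 < 2300, so the laminar assumption holds.
Q = V·A = 2.595·(π/4·0.117²) = 0.0279 m³/s = 0.0279 m³/s.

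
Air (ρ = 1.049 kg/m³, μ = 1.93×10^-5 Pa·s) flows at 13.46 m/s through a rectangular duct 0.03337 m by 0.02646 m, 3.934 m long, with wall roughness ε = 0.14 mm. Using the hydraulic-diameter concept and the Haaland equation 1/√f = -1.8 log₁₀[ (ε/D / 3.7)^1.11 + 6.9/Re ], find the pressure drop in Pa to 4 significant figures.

ΔP ≈ 426.1 Pa

Hydraulic diameter D_h = 4A/P = 4·(0.03337·0.02646)/(2·(0.03337+0.02646)) = 0.003532/0.1197 = 0.02952 m.
Re = ρVD_h/μ = 1.049·13.46·0.02952/1.93e-05 = 2.159e+04.
ε/D_h = 0.00014/0.02952 = 0.00474; Haaland gives 1/√f = -1.8 log₁₀[0.000616+0.00032] = 5.452, so f = 0.03364.
ΔP = f(L/D_h)(ρV²/2) = 0.03364·3.934/0.02952·95.02 = 426.1 Pa.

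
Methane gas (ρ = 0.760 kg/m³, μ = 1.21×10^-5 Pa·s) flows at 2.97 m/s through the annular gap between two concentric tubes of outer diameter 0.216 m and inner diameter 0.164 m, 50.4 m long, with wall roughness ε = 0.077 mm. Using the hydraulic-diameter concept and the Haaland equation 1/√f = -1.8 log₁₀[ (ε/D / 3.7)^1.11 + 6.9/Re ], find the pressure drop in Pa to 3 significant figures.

ΔP ≈ 107 Pa

Hydraulic diameter D_h = 4A/P = D_o - D_i = 0.216 - 0.164 = 0.052 m.
Re = ρVD_h/μ = 0.76·2.97·0.052/1.21e-05 = 9700.
ε/D_h = 7.7e-05/0.052 = 0.00148; Haaland gives 1/√f = -1.8 log₁₀[0.000169+0.000711] = 5.499, so f = 0.03306.
ΔP = f(L/D_h)(ρV²/2) = 0.03306·50.4/0.052·3.352 = 107.4 Pa.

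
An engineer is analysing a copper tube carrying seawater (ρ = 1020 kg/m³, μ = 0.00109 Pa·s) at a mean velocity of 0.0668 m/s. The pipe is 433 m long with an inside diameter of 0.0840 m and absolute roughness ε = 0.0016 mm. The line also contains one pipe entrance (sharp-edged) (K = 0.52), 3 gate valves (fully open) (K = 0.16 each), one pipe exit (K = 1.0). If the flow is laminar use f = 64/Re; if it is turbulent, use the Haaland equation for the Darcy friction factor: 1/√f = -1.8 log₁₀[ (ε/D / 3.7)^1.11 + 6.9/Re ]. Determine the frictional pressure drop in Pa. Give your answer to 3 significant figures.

ΔP ≈ 441 Pa

Reynolds number Re = ρVD/μ = 1020 · 0.0668 · 0.084 / 0.00109 = 5251.
Re > 4000 → turbulent. Relative roughness ε/D = 1.6e-06/0.084 = 1.9e-05. Haaland: 1/√f = -1.8 log₁₀[(1.9e-05/3.7)^1.11 + 6.9/5251] = -1.8 log₁₀[1.35e-06 + 0.00131] = 5.186, so f = 0.03719.
Total minor-loss coefficient ΣK = 1·0.52 + 3·0.16 + 1·1 = 2.
ΔP = [f·L/D + ΣK]·(ρV²/2) = [0.03719·433/0.084 + 2]·(1020·0.0668²/2) = [191.7 + 2]·2.276 = 440.8 Pa.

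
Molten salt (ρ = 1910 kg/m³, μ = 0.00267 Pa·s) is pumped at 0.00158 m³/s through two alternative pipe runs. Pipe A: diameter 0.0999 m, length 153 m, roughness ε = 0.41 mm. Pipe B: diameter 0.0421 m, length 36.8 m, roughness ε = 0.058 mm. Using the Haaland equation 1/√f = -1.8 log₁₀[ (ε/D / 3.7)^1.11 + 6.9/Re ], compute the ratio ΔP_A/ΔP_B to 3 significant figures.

Pipe A: V = Q/A = 0.00158/0.007838 = 0.2016 m/s; Re = 1.441e+04; ε/D = 0.0041; Haaland → f = 0.03433; ΔP_A = f(L/D)(ρV²/2) = 2040 Pa.
Pipe B: V = Q/A = 0.00158/0.001392 = 1.135 m/s; Re = 3.418e+04; ε/D = 0.00138; Haaland → f = 0.02599; ΔP_B = f(L/D)(ρV²/2) = 2.795e+04 Pa.
ΔP_A/ΔP_B = 2040/2.795e+04 = 0.0730.

ΔP_A/ΔP_B ≈ 0.0730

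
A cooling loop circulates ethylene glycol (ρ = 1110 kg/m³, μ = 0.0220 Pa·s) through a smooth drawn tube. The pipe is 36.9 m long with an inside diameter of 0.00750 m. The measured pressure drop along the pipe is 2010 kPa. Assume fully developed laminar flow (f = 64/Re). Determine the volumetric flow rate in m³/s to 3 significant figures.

Q ≈ 1.92×10^-4 m³/s

For laminar flow, f = 64/Re with Re = ρVD/μ, so Darcy-Weisbach reduces to ΔP = 32μLV/D². Solving for V: V = ΔP·D²/(32μL) = 2.01e+06·(0.0075)²/(32·0.022·36.9) = 4.352 m/s.
Check: Re = ρVD/μ = 1110·4.352·0.0075/0.022 = 1647 < 2300, so the laminar assumption holds.
Q = V·A = 4.352·(π/4·0.0075²) = 0.0001923 m³/s = 1.92×10^-4 m³/s.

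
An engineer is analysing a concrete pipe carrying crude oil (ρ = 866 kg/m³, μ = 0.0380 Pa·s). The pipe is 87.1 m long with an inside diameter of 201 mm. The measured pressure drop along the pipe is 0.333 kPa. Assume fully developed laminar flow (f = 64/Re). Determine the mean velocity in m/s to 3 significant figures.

For laminar flow, f = 64/Re with Re = ρVD/μ, so Darcy-Weisbach reduces to ΔP = 32μLV/D². Solving for V: V = ΔP·D²/(32μL) = 333·(0.201)²/(32·0.038·87.1) = 0.127 m/s.
Check: Re = ρVD/μ = 866·0.127·0.201/0.038 = 581.9 < 2300, so the laminar assumption holds.

V ≈ 0.127 m/s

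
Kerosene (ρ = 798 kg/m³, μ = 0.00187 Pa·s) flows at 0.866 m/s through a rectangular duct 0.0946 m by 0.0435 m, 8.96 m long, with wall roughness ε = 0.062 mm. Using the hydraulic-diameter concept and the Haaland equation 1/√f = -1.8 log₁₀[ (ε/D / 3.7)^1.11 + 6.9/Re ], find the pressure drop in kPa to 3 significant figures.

Hydraulic diameter D_h = 4A/P = 4·(0.0946·0.0435)/(2·(0.0946+0.0435)) = 0.01646/0.2762 = 0.0596 m.
Re = ρVD_h/μ = 798·0.866·0.0596/0.00187 = 2.202e+04.
ε/D_h = 6.2e-05/0.0596 = 0.00104; Haaland gives 1/√f = -1.8 log₁₀[0.000114+0.000313] = 6.064, so f = 0.02719.
ΔP = f(L/D_h)(ρV²/2) = 0.02719·8.96/0.0596·299.2 = 1223 Pa.
ΔP = 1.22 kPa.

ΔP ≈ 1.22 kPa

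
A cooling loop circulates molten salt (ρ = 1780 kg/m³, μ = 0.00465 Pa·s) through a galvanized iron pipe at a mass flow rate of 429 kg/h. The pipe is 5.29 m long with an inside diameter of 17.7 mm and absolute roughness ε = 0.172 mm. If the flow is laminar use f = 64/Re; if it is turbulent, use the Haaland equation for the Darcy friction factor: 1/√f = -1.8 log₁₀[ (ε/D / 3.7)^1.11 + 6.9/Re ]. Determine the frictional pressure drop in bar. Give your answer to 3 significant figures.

ṁ = 429 kg/h = 429/3600 = 0.1192 kg/s.
A = πD²/4 = π(0.0177)²/4 = 0.0002461 m²; mean velocity V = ṁ/(ρA) = 0.1192/(1780 · 0.0002461) = 0.2721 m/s.
Reynolds number Re = ρVD/μ = 1780 · 0.2721 · 0.0177 / 0.00465 = 1843.
Re < 2300 → laminar flow, so f = 64/Re = 64/1843 = 0.03472 (the turbulent correlation is not needed).
Darcy-Weisbach: ΔP = f(L/D)(ρV²/2) = 0.03472·(5.29/0.0177)·(1780·0.2721²/2) = 0.03472·298.9·65.89 = 683.6 Pa.
ΔP = 683.6 Pa = 0.00684 bar.

ΔP ≈ 0.00684 bar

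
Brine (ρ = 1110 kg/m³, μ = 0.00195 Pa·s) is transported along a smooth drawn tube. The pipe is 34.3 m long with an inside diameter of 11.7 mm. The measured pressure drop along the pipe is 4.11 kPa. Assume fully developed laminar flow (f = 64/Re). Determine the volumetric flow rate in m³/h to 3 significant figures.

For laminar flow, f = 64/Re with Re = ρVD/μ, so Darcy-Weisbach reduces to ΔP = 32μLV/D². Solving for V: V = ΔP·D²/(32μL) = 4110·(0.0117)²/(32·0.00195·34.3) = 0.2629 m/s.
Check: Re = ρVD/μ = 1110·0.2629·0.0117/0.00195 = 1751 < 2300, so the laminar assumption holds.
Q = V·A = 0.2629·(π/4·0.0117²) = 2.826e-05 m³/s = 0.102 m³/h.

Q ≈ 0.102 m³/h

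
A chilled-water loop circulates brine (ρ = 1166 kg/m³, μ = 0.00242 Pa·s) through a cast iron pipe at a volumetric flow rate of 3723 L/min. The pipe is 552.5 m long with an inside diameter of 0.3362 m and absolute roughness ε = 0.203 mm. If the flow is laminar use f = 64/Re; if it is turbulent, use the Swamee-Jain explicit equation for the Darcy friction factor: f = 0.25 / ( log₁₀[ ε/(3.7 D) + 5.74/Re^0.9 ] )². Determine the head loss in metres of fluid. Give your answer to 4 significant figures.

h_f ≈ 0.8412 m

Q = 3723 L/min = 3723/60000 = 0.06205 m³/s.
Cross-sectional area A = πD²/4 = π(0.3362)²/4 = 0.08877 m²; mean velocity V = Q/A = 0.06205/0.08877 = 0.699 m/s.
Reynolds number Re = ρVD/μ = 1166 · 0.699 · 0.3362 / 0.00242 = 1.132e+05.
Re > 4000 → turbulent. Relative roughness ε/D = 0.000203/0.3362 = 0.000604. Swamee-Jain: f = 0.25/(log₁₀[0.000604/3.7 + 5.74/1.132e+05^0.9])² = 0.25/(log₁₀[0.000163 + 0.000162])² = 0.25/(-3.487)² = 0.02056.
Darcy-Weisbach: ΔP = f(L/D)(ρV²/2) = 0.02056·(552.5/0.3362)·(1166·0.699²/2) = 0.02056·1643·284.8 = 9622 Pa.
Head loss h_f = ΔP/(ρg) = 9622/(1166·9.81) = 0.8412 m.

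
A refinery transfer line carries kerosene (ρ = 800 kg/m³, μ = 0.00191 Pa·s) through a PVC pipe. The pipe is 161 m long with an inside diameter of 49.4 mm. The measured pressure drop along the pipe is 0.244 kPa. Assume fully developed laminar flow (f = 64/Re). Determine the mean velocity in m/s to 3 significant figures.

V ≈ 0.0605 m/s

For laminar flow, f = 64/Re with Re = ρVD/μ, so Darcy-Weisbach reduces to ΔP = 32μLV/D². Solving for V: V = ΔP·D²/(32μL) = 244·(0.0494)²/(32·0.00191·161) = 0.06051 m/s.
Check: Re = ρVD/μ = 800·0.06051·0.0494/0.00191 = 1252 < 2300, so the laminar assumption holds.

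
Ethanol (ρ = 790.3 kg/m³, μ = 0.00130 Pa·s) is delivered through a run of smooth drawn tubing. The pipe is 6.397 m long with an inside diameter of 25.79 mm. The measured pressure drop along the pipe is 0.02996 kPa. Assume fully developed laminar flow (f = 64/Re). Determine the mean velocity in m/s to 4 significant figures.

V ≈ 0.07488 m/s

For laminar flow, f = 64/Re with Re = ρVD/μ, so Darcy-Weisbach reduces to ΔP = 32μLV/D². Solving for V: V = ΔP·D²/(32μL) = 29.96·(0.02579)²/(32·0.0013·6.397) = 0.07488 m/s.
Check: Re = ρVD/μ = 790.3·0.07488·0.02579/0.0013 = 1174 < 2300, so the laminar assumption holds.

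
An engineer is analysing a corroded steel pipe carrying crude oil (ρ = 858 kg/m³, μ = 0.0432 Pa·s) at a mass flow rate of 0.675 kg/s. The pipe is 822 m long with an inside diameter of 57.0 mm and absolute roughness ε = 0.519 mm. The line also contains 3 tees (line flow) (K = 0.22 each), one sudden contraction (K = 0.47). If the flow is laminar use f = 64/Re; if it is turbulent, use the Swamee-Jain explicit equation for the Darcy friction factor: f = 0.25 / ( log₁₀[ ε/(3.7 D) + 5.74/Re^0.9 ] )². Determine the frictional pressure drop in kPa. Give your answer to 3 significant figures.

A = πD²/4 = π(0.057)²/4 = 0.002552 m²; mean velocity V = ṁ/(ρA) = 0.675/(858 · 0.002552) = 0.3083 m/s.
Reynolds number Re = ρVD/μ = 858 · 0.3083 · 0.057 / 0.0432 = 349.
Re < 2300 → laminar flow, so f = 64/Re = 64/349 = 0.1834 (the turbulent correlation is not needed).
Total minor-loss coefficient ΣK = 3·0.22 + 1·0.47 = 1.13.
ΔP = [f·L/D + ΣK]·(ρV²/2) = [0.1834·822/0.057 + 1.13]·(858·0.3083²/2) = [2644 + 1.13]·40.78 = 1.079e+05 Pa.
ΔP = 1.079e+05 Pa = 108 kPa.

ΔP ≈ 108 kPa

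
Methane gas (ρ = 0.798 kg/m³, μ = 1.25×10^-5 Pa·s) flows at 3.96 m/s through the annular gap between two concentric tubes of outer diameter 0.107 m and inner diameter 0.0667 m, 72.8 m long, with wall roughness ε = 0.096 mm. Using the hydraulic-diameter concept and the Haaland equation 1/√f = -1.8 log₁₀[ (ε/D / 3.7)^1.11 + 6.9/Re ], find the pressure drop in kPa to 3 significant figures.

Hydraulic diameter D_h = 4A/P = D_o - D_i = 0.107 - 0.0667 = 0.0403 m.
Re = ρVD_h/μ = 0.798·3.96·0.0403/1.25e-05 = 1.019e+04.
ε/D_h = 9.6e-05/0.0403 = 0.00238; Haaland gives 1/√f = -1.8 log₁₀[0.000287+0.000677] = 5.429, so f = 0.03393.
ΔP = f(L/D_h)(ρV²/2) = 0.03393·72.8/0.0403·6.257 = 383.6 Pa.
ΔP = 0.384 kPa.

ΔP ≈ 0.384 kPa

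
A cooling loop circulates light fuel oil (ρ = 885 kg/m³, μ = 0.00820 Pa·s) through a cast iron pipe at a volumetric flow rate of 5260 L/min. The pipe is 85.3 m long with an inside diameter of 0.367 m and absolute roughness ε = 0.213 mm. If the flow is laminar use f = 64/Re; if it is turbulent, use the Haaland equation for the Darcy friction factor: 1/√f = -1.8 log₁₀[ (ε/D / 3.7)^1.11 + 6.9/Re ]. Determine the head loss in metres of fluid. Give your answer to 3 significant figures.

Q = 5260 L/min = 5260/60000 = 0.08767 m³/s.
Cross-sectional area A = πD²/4 = π(0.367)²/4 = 0.1058 m²; mean velocity V = Q/A = 0.08767/0.1058 = 0.8287 m/s.
Reynolds number Re = ρVD/μ = 885 · 0.8287 · 0.367 / 0.0082 = 3.283e+04.
Re > 4000 → turbulent. Relative roughness ε/D = 0.000213/0.367 = 0.00058. Haaland: 1/√f = -1.8 log₁₀[(0.00058/3.7)^1.11 + 6.9/3.283e+04] = -1.8 log₁₀[5.98e-05 + 0.00021] = 6.423, so f = 0.02424.
Darcy-Weisbach: ΔP = f(L/D)(ρV²/2) = 0.02424·(85.3/0.367)·(885·0.8287²/2) = 0.02424·232.4·303.9 = 1712 Pa.
Head loss h_f = ΔP/(ρg) = 1712/(885·9.81) = 0.197 m.

h_f ≈ 0.197 m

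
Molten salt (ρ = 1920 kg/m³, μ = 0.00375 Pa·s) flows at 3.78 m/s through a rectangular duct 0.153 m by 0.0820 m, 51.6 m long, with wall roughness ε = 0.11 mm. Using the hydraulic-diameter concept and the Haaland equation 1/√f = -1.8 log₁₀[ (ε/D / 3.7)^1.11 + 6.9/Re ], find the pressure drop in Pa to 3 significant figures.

ΔP ≈ 139000 Pa

Hydraulic diameter D_h = 4A/P = 4·(0.153·0.082)/(2·(0.153+0.082)) = 0.05018/0.47 = 0.1068 m.
Re = ρVD_h/μ = 1920·3.78·0.1068/0.00375 = 2.066e+05.
ε/D_h = 0.00011/0.1068 = 0.00103; Haaland gives 1/√f = -1.8 log₁₀[0.000113+3.34e-05] = 6.901, so f = 0.021.
ΔP = f(L/D_h)(ρV²/2) = 0.021·51.6/0.1068·1.372e+04 = 1.392e+05 Pa.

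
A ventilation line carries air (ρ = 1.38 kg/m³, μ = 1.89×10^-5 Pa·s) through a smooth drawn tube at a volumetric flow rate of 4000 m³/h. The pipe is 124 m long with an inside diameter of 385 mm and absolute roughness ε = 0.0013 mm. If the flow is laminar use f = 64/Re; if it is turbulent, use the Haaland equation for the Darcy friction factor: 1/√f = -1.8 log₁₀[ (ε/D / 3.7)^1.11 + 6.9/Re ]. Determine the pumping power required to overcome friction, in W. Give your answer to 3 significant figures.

P ≈ 330 W

Q = 4000 m³/h = 4000/3600 = 1.111 m³/s.
Cross-sectional area A = πD²/4 = π(0.385)²/4 = 0.1164 m²; mean velocity V = Q/A = 1.111/0.1164 = 9.544 m/s.
Reynolds number Re = ρVD/μ = 1.38 · 9.544 · 0.385 / 1.89e-05 = 2.683e+05.
Re > 4000 → turbulent. Relative roughness ε/D = 1.3e-06/0.385 = 3.38e-06. Haaland: 1/√f = -1.8 log₁₀[(3.38e-06/3.7)^1.11 + 6.9/2.683e+05] = -1.8 log₁₀[1.98e-07 + 2.57e-05] = 8.256, so f = 0.01467.
Darcy-Weisbach: ΔP = f(L/D)(ρV²/2) = 0.01467·(124/0.385)·(1.38·9.544²/2) = 0.01467·322.1·62.86 = 297 Pa.
Pumping power P = QΔP = 1.111·297 = 330.0 W = 330 W.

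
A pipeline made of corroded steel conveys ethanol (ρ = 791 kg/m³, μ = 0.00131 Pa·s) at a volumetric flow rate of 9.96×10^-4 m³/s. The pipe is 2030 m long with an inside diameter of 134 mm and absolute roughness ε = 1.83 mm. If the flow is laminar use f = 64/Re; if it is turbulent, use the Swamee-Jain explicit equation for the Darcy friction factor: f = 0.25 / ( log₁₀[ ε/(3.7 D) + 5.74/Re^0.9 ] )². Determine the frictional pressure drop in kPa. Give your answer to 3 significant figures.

Cross-sectional area A = πD²/4 = π(0.134)²/4 = 0.0141 m²; mean velocity V = Q/A = 0.000996/0.0141 = 0.07063 m/s.
Reynolds number Re = ρVD/μ = 791 · 0.07063 · 0.134 / 0.00131 = 5714.
Re > 4000 → turbulent. Relative roughness ε/D = 0.00183/0.134 = 0.0137. Swamee-Jain: f = 0.25/(log₁₀[0.0137/3.7 + 5.74/5714^0.9])² = 0.25/(log₁₀[0.00369 + 0.00239])² = 0.25/(-2.216)² = 0.05089.
Darcy-Weisbach: ΔP = f(L/D)(ρV²/2) = 0.05089·(2030/0.134)·(791·0.07063²/2) = 0.05089·1.515e+04·1.973 = 1521 Pa.
ΔP = 1521 Pa = 1.52 kPa.

ΔP ≈ 1.52 kPa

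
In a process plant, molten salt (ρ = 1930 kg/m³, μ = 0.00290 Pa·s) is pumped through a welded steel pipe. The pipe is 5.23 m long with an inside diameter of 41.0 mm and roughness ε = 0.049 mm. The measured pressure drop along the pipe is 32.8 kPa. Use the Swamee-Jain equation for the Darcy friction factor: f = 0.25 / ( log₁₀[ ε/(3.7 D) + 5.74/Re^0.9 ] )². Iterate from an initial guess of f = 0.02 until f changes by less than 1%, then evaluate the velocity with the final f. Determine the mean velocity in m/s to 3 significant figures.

V ≈ 3.39 m/s

Rearranging Darcy-Weisbach: V = √(2·ΔP·D/(f·L·ρ)). With ε/D = 4.9e-05/0.041 = 0.0012, iterate starting from f = 0.02:
  f = 0.02 → V = √(2·3.28e+04·0.041/(0.02·5.23·1930)) = 3.65 m/s; Re = ρVD/μ = 9.96e+04; f → 0.023
  f = 0.023 → V = 3.403 m/s; Re = 9.286e+04; f → 0.02315
Converged (Δf/f < 1%). With the final f = 0.02315: V = √(2·3.28e+04·0.041/(0.02315·5.23·1930)) = 3.393 m/s.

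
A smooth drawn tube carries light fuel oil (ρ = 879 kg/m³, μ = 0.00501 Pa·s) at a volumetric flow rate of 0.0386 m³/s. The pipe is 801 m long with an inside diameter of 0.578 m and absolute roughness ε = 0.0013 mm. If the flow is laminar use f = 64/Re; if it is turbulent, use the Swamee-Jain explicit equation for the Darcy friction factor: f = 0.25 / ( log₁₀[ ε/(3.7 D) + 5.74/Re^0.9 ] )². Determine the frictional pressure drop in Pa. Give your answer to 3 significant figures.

Cross-sectional area A = πD²/4 = π(0.578)²/4 = 0.2624 m²; mean velocity V = Q/A = 0.0386/0.2624 = 0.1471 m/s.
Reynolds number Re = ρVD/μ = 879 · 0.1471 · 0.578 / 0.00501 = 1.492e+04.
Re > 4000 → turbulent. Relative roughness ε/D = 1.3e-06/0.578 = 2.25e-06. Swamee-Jain: f = 0.25/(log₁₀[2.25e-06/3.7 + 5.74/1.492e+04^0.9])² = 0.25/(log₁₀[6.08e-07 + 0.00101])² = 0.25/(-2.997)² = 0.02783.
Darcy-Weisbach: ΔP = f(L/D)(ρV²/2) = 0.02783·(801/0.578)·(879·0.1471²/2) = 0.02783·1386·9.511 = 366.8 Pa.

ΔP ≈ 367 Pa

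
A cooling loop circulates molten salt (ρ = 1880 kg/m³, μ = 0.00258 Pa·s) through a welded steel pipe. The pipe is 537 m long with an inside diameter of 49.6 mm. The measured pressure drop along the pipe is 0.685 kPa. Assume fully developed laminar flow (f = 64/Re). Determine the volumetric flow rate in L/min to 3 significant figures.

Q ≈ 4.41 L/min

For laminar flow, f = 64/Re with Re = ρVD/μ, so Darcy-Weisbach reduces to ΔP = 32μLV/D². Solving for V: V = ΔP·D²/(32μL) = 685·(0.0496)²/(32·0.00258·537) = 0.03801 m/s.
Check: Re = ρVD/μ = 1880·0.03801·0.0496/0.00258 = 1374 < 2300, so the laminar assumption holds.
Q = V·A = 0.03801·(π/4·0.0496²) = 7.345e-05 m³/s = 4.41 L/min.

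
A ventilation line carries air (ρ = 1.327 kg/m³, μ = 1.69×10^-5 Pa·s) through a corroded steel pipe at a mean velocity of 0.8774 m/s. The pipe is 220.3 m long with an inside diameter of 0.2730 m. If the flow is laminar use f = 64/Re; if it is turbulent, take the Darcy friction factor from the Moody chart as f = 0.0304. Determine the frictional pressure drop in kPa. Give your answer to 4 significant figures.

ΔP ≈ 0.01253 kPa

Reynolds number Re = ρVD/μ = 1.327 · 0.8774 · 0.273 / 1.69e-05 = 1.881e+04.
Re > 4000 → turbulent; use the Moody-chart value f = 0.0304.
Darcy-Weisbach: ΔP = f(L/D)(ρV²/2) = 0.0304·(220.3/0.273)·(1.327·0.8774²/2) = 0.0304·807·0.5108 = 12.53 Pa.
ΔP = 12.53 Pa = 0.01253 kPa.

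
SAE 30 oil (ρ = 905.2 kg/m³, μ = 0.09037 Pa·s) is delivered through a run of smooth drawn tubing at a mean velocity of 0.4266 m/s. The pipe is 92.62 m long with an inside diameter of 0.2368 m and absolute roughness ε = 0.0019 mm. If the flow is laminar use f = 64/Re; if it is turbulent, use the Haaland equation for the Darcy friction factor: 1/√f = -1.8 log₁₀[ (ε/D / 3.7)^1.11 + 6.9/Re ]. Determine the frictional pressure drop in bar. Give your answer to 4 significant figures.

Reynolds number Re = ρVD/μ = 905.2 · 0.4266 · 0.2368 / 0.0904 = 1012.
Re < 2300 → laminar flow, so f = 64/Re = 64/1012 = 0.06325 (the turbulent correlation is not needed).
Darcy-Weisbach: ΔP = f(L/D)(ρV²/2) = 0.06325·(92.62/0.2368)·(905.2·0.4266²/2) = 0.06325·391.1·82.37 = 2038 Pa.
ΔP = 2038 Pa = 0.02038 bar.

ΔP ≈ 0.02038 bar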